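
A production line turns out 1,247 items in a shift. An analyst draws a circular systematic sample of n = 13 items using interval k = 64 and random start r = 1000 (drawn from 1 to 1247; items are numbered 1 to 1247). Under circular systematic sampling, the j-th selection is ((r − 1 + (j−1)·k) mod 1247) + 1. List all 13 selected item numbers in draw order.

Selection 1: 1000
Selection 2: 1000 + 64 = 1064
Selection 3: 1064 + 64 = 1128
Selection 4: 1128 + 64 = 1192
Selection 5: 1192 + 64 = 1256 → 1256 − 1247 = 9
Selection 6: 9 + 64 = 73
Selection 7: 73 + 64 = 137
Selection 8: 137 + 64 = 201
Selection 9: 201 + 64 = 265
Selection 10: 265 + 64 = 329
Selection 11: 329 + 64 = 393
Selection 12: 393 + 64 = 457
Selection 13: 457 + 64 = 521

1000, 1064, 1128, 1192, 9, 73, 137, 201, 265, 329, 393, 457, 521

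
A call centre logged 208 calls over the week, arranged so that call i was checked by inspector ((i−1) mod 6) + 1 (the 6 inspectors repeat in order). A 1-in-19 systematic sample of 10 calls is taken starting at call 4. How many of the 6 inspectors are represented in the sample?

6

Consecutive selections differ by k = 19, so their inspector numbers differ by 19 mod 6 = 1.
gcd(19, 6) = 1, so the sample visits 6/1 = 6 distinct residues mod 6.
Start 4 is inspector 4; the inspectors hit are 1, 2, 3, 4, 5, 6.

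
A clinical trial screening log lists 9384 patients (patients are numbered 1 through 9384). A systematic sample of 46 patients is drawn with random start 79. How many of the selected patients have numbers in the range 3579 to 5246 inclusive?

8

k = 9384/46 = 204
First selection ≥ 3579: 79 + ⌈(3579−79)/204⌉·204 = 79 + 18×204 = 3751
Last selection ≤ 5246: 79 + ⌊(5246−79)/204⌋·204 = 79 + 25×204 = 5179
Count = 25 − 18 + 1 = 8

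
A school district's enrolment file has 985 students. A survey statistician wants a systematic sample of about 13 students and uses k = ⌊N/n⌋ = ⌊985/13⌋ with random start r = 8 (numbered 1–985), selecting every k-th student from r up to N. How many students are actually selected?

k = ⌊985/13⌋ = 75
Achieved size = ⌊(985 − 8)/75⌋ + 1 = ⌊977/75⌋ + 1 = 13 + 1 = 14
(last selection: 8 + 13×75 = 983 ≤ 985; next would be 1058 > 985)

14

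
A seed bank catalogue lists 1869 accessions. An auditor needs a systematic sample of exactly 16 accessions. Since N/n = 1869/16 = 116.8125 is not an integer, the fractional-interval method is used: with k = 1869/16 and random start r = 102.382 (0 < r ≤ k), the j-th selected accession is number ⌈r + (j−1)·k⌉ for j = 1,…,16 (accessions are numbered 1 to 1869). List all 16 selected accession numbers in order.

103, 220, 337, 453, 570, 687, 804, 921, 1037, 1154, 1271, 1388, 1505, 1621, 1738, 1855

j=1: r + 0k = 102.382 → ⌈·⌉ = 103
j=2: r + 1k = 219.1945 → ⌈·⌉ = 220
j=3: r + 2k = 336.007 → ⌈·⌉ = 337
j=4: r + 3k = 452.8195 → ⌈·⌉ = 453
j=5: r + 4k = 569.632 → ⌈·⌉ = 570
j=6: r + 5k = 686.4445 → ⌈·⌉ = 687
j=7: r + 6k = 803.257 → ⌈·⌉ = 804
j=8: r + 7k = 920.0695 → ⌈·⌉ = 921
j=9: r + 8k = 1036.882 → ⌈·⌉ = 1037
j=10: r + 9k = 1153.6945 → ⌈·⌉ = 1154
j=11: r + 10k = 1270.507 → ⌈·⌉ = 1271
j=12: r + 11k = 1387.3195 → ⌈·⌉ = 1388
j=13: r + 12k = 1504.132 → ⌈·⌉ = 1505
j=14: r + 13k = 1620.9445 → ⌈·⌉ = 1621
j=15: r + 14k = 1737.757 → ⌈·⌉ = 1738
j=16: r + 15k = 1854.5695 → ⌈·⌉ = 1855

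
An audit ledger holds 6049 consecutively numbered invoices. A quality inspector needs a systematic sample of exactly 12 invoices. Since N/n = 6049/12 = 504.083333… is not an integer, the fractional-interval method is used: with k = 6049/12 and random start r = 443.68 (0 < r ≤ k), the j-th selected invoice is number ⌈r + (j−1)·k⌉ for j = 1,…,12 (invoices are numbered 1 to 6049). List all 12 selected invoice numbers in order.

444, 948, 1452, 1956, 2461, 2965, 3469, 3973, 4477, 4981, 5485, 5989

j=1: r + 0k = 443.68 → ⌈·⌉ = 444
j=2: r + 1k = 947.763333… → ⌈·⌉ = 948
j=3: r + 2k = 1451.846666… → ⌈·⌉ = 1452
j=4: r + 3k = 1955.93 → ⌈·⌉ = 1956
j=5: r + 4k = 2460.013333… → ⌈·⌉ = 2461
j=6: r + 5k = 2964.096666… → ⌈·⌉ = 2965
j=7: r + 6k = 3468.18 → ⌈·⌉ = 3469
j=8: r + 7k = 3972.263333… → ⌈·⌉ = 3973
j=9: r + 8k = 4476.346666… → ⌈·⌉ = 4477
j=10: r + 9k = 4980.43 → ⌈·⌉ = 4981
j=11: r + 10k = 5484.513333… → ⌈·⌉ = 5485
j=12: r + 11k = 5988.596666… → ⌈·⌉ = 5989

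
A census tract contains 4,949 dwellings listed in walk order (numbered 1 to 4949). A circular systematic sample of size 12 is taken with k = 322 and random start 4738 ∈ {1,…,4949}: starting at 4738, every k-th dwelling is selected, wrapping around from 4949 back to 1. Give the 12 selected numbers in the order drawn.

Selection 1: 4738
Selection 2: 4738 + 322 = 5060 → 5060 − 4949 = 111
Selection 3: 111 + 322 = 433
Selection 4: 433 + 322 = 755
Selection 5: 755 + 322 = 1077
Selection 6: 1077 + 322 = 1399
Selection 7: 1399 + 322 = 1721
Selection 8: 1721 + 322 = 2043
Selection 9: 2043 + 322 = 2365
Selection 10: 2365 + 322 = 2687
Selection 11: 2687 + 322 = 3009
Selection 12: 3009 + 322 = 3331

4738, 111, 433, 755, 1077, 1399, 1721, 2043, 2365, 2687, 3009, 3331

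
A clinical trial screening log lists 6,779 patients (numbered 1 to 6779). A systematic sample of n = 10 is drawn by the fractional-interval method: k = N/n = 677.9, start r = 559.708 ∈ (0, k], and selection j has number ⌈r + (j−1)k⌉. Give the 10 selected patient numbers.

j=1: r + 0k = 559.708 → ⌈·⌉ = 560
j=2: r + 1k = 1237.608 → ⌈·⌉ = 1238
j=3: r + 2k = 1915.508 → ⌈·⌉ = 1916
j=4: r + 3k = 2593.408 → ⌈·⌉ = 2594
j=5: r + 4k = 3271.308 → ⌈·⌉ = 3272
j=6: r + 5k = 3949.208 → ⌈·⌉ = 3950
j=7: r + 6k = 4627.108 → ⌈·⌉ = 4628
j=8: r + 7k = 5305.008 → ⌈·⌉ = 5306
j=9: r + 8k = 5982.908 → ⌈·⌉ = 5983
j=10: r + 9k = 6660.808 → ⌈·⌉ = 6661

560, 1238, 1916, 2594, 3272, 3950, 4628, 5306, 5983, 6661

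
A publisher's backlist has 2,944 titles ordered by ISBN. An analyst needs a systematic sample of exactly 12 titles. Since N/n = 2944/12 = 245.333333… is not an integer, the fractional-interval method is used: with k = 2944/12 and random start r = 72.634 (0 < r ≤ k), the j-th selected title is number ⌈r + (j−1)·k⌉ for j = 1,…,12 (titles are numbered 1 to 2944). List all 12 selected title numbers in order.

73, 318, 564, 809, 1054, 1300, 1545, 1790, 2036, 2281, 2526, 2772

j=1: r + 0k = 72.634 → ⌈·⌉ = 73
j=2: r + 1k = 317.967333… → ⌈·⌉ = 318
j=3: r + 2k = 563.300666… → ⌈·⌉ = 564
j=4: r + 3k = 808.634 → ⌈·⌉ = 809
j=5: r + 4k = 1053.967333… → ⌈·⌉ = 1054
j=6: r + 5k = 1299.300666… → ⌈·⌉ = 1300
j=7: r + 6k = 1544.634 → ⌈·⌉ = 1545
j=8: r + 7k = 1789.967333… → ⌈·⌉ = 1790
j=9: r + 8k = 2035.300666… → ⌈·⌉ = 2036
j=10: r + 9k = 2280.634 → ⌈·⌉ = 2281
j=11: r + 10k = 2525.967333… → ⌈·⌉ = 2526
j=12: r + 11k = 2771.300666… → ⌈·⌉ = 2772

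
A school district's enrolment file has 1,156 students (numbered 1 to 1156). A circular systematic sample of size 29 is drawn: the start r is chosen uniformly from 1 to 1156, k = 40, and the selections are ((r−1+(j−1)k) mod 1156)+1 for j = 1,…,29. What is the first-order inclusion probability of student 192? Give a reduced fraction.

For each position j, as r ranges over 1…1156 the j-th selection hits every student exactly once, so student 192 is selected for exactly 29 of the 1156 starts.
Inclusion probability = 29/1156.

29/1156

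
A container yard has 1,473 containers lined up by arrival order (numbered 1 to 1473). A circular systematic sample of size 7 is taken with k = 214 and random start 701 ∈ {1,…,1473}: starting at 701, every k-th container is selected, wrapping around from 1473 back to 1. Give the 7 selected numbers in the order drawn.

Selection 1: 701
Selection 2: 701 + 214 = 915
Selection 3: 915 + 214 = 1129
Selection 4: 1129 + 214 = 1343
Selection 5: 1343 + 214 = 1557 → 1557 − 1473 = 84
Selection 6: 84 + 214 = 298
Selection 7: 298 + 214 = 512

701, 915, 1129, 1343, 84, 298, 512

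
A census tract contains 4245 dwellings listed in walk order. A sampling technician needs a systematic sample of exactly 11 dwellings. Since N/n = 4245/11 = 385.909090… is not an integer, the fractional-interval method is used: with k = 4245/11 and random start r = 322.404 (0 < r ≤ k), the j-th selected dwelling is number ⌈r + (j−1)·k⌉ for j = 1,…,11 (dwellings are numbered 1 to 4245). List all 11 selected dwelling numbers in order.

323, 709, 1095, 1481, 1867, 2252, 2638, 3024, 3410, 3796, 4182

j=1: r + 0k = 322.404 → ⌈·⌉ = 323
j=2: r + 1k = 708.313090… → ⌈·⌉ = 709
j=3: r + 2k = 1094.222181… → ⌈·⌉ = 1095
j=4: r + 3k = 1480.131272… → ⌈·⌉ = 1481
j=5: r + 4k = 1866.040363… → ⌈·⌉ = 1867
j=6: r + 5k = 2251.949454… → ⌈·⌉ = 2252
j=7: r + 6k = 2637.858545… → ⌈·⌉ = 2638
j=8: r + 7k = 3023.767636… → ⌈·⌉ = 3024
j=9: r + 8k = 3409.676727… → ⌈·⌉ = 3410
j=10: r + 9k = 3795.585818… → ⌈·⌉ = 3796
j=11: r + 10k = 4181.494909… → ⌈·⌉ = 4182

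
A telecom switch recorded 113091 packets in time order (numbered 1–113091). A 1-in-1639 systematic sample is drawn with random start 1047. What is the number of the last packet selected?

112499

k = 1639
69th selection = r + (69−1)·k = 1047 + 68×1639 = 1047 + 111452 = 112499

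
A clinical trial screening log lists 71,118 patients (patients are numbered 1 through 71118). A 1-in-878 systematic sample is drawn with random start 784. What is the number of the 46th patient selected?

40294

k = 878
46th selection = r + (46−1)·k = 784 + 45×878 = 784 + 39510 = 40294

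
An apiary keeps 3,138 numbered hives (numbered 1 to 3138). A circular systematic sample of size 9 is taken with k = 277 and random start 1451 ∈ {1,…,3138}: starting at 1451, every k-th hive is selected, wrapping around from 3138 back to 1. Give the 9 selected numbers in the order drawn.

1451, 1728, 2005, 2282, 2559, 2836, 3113, 252, 529

Selection 1: 1451
Selection 2: 1451 + 277 = 1728
Selection 3: 1728 + 277 = 2005
Selection 4: 2005 + 277 = 2282
Selection 5: 2282 + 277 = 2559
Selection 6: 2559 + 277 = 2836
Selection 7: 2836 + 277 = 3113
Selection 8: 3113 + 277 = 3390 → 3390 − 3138 = 252
Selection 9: 252 + 277 = 529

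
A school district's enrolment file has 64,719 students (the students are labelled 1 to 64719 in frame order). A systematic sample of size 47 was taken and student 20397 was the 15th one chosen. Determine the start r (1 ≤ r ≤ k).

1119

k = 64719/47 = 1377
r = 20397 − (15−1)×1377 = 20397 − 19278 = 1119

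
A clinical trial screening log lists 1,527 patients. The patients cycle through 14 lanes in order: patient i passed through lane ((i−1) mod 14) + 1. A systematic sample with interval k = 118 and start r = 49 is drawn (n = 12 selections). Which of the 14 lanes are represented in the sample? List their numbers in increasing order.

Consecutive selections differ by k = 118, so their lane numbers differ by 118 mod 14 = 6.
gcd(118, 14) = 2, so the sample visits 14/2 = 7 distinct residues mod 14.
Start 49 is lane 7; the lanes hit are 1, 3, 5, 7, 9, 11, 13.

1, 3, 5, 7, 9, 11, 13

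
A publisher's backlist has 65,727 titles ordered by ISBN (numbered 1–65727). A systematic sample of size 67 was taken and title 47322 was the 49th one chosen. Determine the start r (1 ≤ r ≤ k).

234

k = 65727/67 = 981
r = 47322 − (49−1)×981 = 47322 − 47088 = 234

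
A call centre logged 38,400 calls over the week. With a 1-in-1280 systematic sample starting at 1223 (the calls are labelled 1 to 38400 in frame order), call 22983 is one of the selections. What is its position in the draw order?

k = 1280
position = (22983 − 1223)/1280 + 1 = 21760/1280 + 1 = 17 + 1 = 18

18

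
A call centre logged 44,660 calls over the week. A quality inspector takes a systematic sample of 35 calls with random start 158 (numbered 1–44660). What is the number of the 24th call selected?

29506

k = 44660/35 = 1276
24th selection = r + (24−1)·k = 158 + 23×1276 = 158 + 29348 = 29506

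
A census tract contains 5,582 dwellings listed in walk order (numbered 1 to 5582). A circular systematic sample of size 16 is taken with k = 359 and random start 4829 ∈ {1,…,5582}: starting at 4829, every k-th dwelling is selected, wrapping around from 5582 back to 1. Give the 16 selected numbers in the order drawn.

Selection 1: 4829
Selection 2: 4829 + 359 = 5188
Selection 3: 5188 + 359 = 5547
Selection 4: 5547 + 359 = 5906 → 5906 − 5582 = 324
Selection 5: 324 + 359 = 683
Selection 6: 683 + 359 = 1042
Selection 7: 1042 + 359 = 1401
Selection 8: 1401 + 359 = 1760
Selection 9: 1760 + 359 = 2119
Selection 10: 2119 + 359 = 2478
Selection 11: 2478 + 359 = 2837
Selection 12: 2837 + 359 = 3196
Selection 13: 3196 + 359 = 3555
Selection 14: 3555 + 359 = 3914
Selection 15: 3914 + 359 = 4273
Selection 16: 4273 + 359 = 4632

4829, 5188, 5547, 324, 683, 1042, 1401, 1760, 2119, 2478, 2837, 3196, 3555, 3914, 4273, 4632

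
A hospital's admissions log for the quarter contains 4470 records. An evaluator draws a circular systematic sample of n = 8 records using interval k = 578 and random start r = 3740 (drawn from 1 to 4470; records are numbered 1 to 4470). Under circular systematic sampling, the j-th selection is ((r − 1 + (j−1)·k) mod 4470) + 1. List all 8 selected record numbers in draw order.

3740, 4318, 426, 1004, 1582, 2160, 2738, 3316

Selection 1: 3740
Selection 2: 3740 + 578 = 4318
Selection 3: 4318 + 578 = 4896 → 4896 − 4470 = 426
Selection 4: 426 + 578 = 1004
Selection 5: 1004 + 578 = 1582
Selection 6: 1582 + 578 = 2160
Selection 7: 2160 + 578 = 2738
Selection 8: 2738 + 578 = 3316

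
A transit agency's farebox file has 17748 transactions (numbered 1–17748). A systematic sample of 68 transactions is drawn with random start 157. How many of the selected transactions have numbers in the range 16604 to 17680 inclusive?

k = 17748/68 = 261
First selection ≥ 16604: 157 + ⌈(16604−157)/261⌉·261 = 157 + 64×261 = 16861
Last selection ≤ 17680: 157 + ⌊(17680−157)/261⌋·261 = 157 + 67×261 = 17644
Count = 67 − 64 + 1 = 4

4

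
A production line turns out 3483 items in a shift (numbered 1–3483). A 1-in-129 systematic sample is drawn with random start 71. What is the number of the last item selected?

3425

k = 129
27th selection = r + (27−1)·k = 71 + 26×129 = 71 + 3354 = 3425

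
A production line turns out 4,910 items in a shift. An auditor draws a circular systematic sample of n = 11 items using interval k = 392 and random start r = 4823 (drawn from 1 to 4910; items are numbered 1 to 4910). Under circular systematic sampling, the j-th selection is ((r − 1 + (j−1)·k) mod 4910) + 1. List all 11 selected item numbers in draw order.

Selection 1: 4823
Selection 2: 4823 + 392 = 5215 → 5215 − 4910 = 305
Selection 3: 305 + 392 = 697
Selection 4: 697 + 392 = 1089
Selection 5: 1089 + 392 = 1481
Selection 6: 1481 + 392 = 1873
Selection 7: 1873 + 392 = 2265
Selection 8: 2265 + 392 = 2657
Selection 9: 2657 + 392 = 3049
Selection 10: 3049 + 392 = 3441
Selection 11: 3441 + 392 = 3833

4823, 305, 697, 1089, 1481, 1873, 2265, 2657, 3049, 3441, 3833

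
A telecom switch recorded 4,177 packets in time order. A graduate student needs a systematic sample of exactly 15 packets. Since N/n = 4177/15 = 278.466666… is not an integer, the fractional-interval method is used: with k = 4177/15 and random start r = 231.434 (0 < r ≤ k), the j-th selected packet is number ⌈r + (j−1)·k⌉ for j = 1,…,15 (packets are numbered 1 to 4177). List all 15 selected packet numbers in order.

j=1: r + 0k = 231.434 → ⌈·⌉ = 232
j=2: r + 1k = 509.900666… → ⌈·⌉ = 510
j=3: r + 2k = 788.367333… → ⌈·⌉ = 789
j=4: r + 3k = 1066.834 → ⌈·⌉ = 1067
j=5: r + 4k = 1345.300666… → ⌈·⌉ = 1346
j=6: r + 5k = 1623.767333… → ⌈·⌉ = 1624
j=7: r + 6k = 1902.234 → ⌈·⌉ = 1903
j=8: r + 7k = 2180.700666… → ⌈·⌉ = 2181
j=9: r + 8k = 2459.167333… → ⌈·⌉ = 2460
j=10: r + 9k = 2737.634 → ⌈·⌉ = 2738
j=11: r + 10k = 3016.100666… → ⌈·⌉ = 3017
j=12: r + 11k = 3294.567333… → ⌈·⌉ = 3295
j=13: r + 12k = 3573.034 → ⌈·⌉ = 3574
j=14: r + 13k = 3851.500666… → ⌈·⌉ = 3852
j=15: r + 14k = 4129.967333… → ⌈·⌉ = 4130

232, 510, 789, 1067, 1346, 1624, 1903, 2181, 2460, 2738, 3017, 3295, 3574, 3852, 4130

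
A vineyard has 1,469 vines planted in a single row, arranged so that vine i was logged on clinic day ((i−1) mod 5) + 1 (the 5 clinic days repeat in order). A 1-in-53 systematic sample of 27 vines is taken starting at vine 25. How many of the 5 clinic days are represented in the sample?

Consecutive selections differ by k = 53, so their clinic day numbers differ by 53 mod 5 = 3.
gcd(53, 5) = 1, so the sample visits 5/1 = 5 distinct residues mod 5.
Start 25 is clinic day 5; the clinic days hit are 1, 2, 3, 4, 5.

5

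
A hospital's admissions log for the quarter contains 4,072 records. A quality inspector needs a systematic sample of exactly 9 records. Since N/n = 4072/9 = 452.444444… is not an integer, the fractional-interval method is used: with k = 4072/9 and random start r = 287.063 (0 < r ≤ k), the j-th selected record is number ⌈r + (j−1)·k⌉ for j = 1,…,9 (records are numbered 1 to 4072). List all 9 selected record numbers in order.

288, 740, 1192, 1645, 2097, 2550, 3002, 3455, 3907

j=1: r + 0k = 287.063 → ⌈·⌉ = 288
j=2: r + 1k = 739.507444… → ⌈·⌉ = 740
j=3: r + 2k = 1191.951888… → ⌈·⌉ = 1192
j=4: r + 3k = 1644.396333… → ⌈·⌉ = 1645
j=5: r + 4k = 2096.840777… → ⌈·⌉ = 2097
j=6: r + 5k = 2549.285222… → ⌈·⌉ = 2550
j=7: r + 6k = 3001.729666… → ⌈·⌉ = 3002
j=8: r + 7k = 3454.174111… → ⌈·⌉ = 3455
j=9: r + 8k = 3906.618555… → ⌈·⌉ = 3907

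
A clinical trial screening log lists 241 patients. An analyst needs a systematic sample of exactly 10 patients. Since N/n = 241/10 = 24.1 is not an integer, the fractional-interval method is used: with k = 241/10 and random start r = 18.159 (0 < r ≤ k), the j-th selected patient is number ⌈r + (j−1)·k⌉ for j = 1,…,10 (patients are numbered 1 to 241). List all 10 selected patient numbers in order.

19, 43, 67, 91, 115, 139, 163, 187, 211, 236

j=1: r + 0k = 18.159 → ⌈·⌉ = 19
j=2: r + 1k = 42.259 → ⌈·⌉ = 43
j=3: r + 2k = 66.359 → ⌈·⌉ = 67
j=4: r + 3k = 90.459 → ⌈·⌉ = 91
j=5: r + 4k = 114.559 → ⌈·⌉ = 115
j=6: r + 5k = 138.659 → ⌈·⌉ = 139
j=7: r + 6k = 162.759 → ⌈·⌉ = 163
j=8: r + 7k = 186.859 → ⌈·⌉ = 187
j=9: r + 8k = 210.959 → ⌈·⌉ = 211
j=10: r + 9k = 235.059 → ⌈·⌉ = 236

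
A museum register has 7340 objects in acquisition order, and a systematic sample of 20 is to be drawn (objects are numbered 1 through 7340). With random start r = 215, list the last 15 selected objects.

k = N/n = 7340/20 = 367
6th selection = 215 + 5×367 = 2050
7th: 2050 + 367 = 2417
8th: 2417 + 367 = 2784
9th: 2784 + 367 = 3151
10th: 3151 + 367 = 3518
11th: 3518 + 367 = 3885
12th: 3885 + 367 = 4252
13th: 4252 + 367 = 4619
14th: 4619 + 367 = 4986
15th: 4986 + 367 = 5353
16th: 5353 + 367 = 5720
17th: 5720 + 367 = 6087
18th: 6087 + 367 = 6454
19th: 6454 + 367 = 6821
20th: 6821 + 367 = 7188

2050, 2417, 2784, 3151, 3518, 3885, 4252, 4619, 4986, 5353, 5720, 6087, 6454, 6821, 7188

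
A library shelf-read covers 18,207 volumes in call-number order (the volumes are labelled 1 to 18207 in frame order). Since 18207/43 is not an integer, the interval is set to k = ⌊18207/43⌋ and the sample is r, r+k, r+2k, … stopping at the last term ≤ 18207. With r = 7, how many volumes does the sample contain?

44

k = ⌊18207/43⌋ = 423
Achieved size = ⌊(18207 − 7)/423⌋ + 1 = ⌊18200/423⌋ + 1 = 43 + 1 = 44
(last selection: 7 + 43×423 = 18196 ≤ 18207; next would be 18619 > 18207)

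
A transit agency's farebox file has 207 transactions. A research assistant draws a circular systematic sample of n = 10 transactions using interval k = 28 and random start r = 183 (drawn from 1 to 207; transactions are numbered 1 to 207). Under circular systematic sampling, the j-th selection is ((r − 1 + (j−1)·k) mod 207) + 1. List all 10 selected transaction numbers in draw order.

183, 4, 32, 60, 88, 116, 144, 172, 200, 21

Selection 1: 183
Selection 2: 183 + 28 = 211 → 211 − 207 = 4
Selection 3: 4 + 28 = 32
Selection 4: 32 + 28 = 60
Selection 5: 60 + 28 = 88
Selection 6: 88 + 28 = 116
Selection 7: 116 + 28 = 144
Selection 8: 144 + 28 = 172
Selection 9: 172 + 28 = 200
Selection 10: 200 + 28 = 228 → 228 − 207 = 21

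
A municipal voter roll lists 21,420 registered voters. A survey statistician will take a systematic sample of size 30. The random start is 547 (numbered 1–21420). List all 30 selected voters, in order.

547, 1261, 1975, 2689, 3403, 4117, 4831, 5545, 6259, 6973, 7687, 8401, 9115, 9829, 10543, 11257, 11971, 12685, 13399, 14113, 14827, 15541, 16255, 16969, 17683, 18397, 19111, 19825, 20539, 21253

k = N/n = 21420/30 = 714
voter 1: 547
voter 2: 547 + 714 = 1261
voter 3: 1261 + 714 = 1975
voter 4: 1975 + 714 = 2689
voter 5: 2689 + 714 = 3403
voter 6: 3403 + 714 = 4117
voter 7: 4117 + 714 = 4831
voter 8: 4831 + 714 = 5545
voter 9: 5545 + 714 = 6259
voter 10: 6259 + 714 = 6973
voter 11: 6973 + 714 = 7687
voter 12: 7687 + 714 = 8401
voter 13: 8401 + 714 = 9115
voter 14: 9115 + 714 = 9829
voter 15: 9829 + 714 = 10543
voter 16: 10543 + 714 = 11257
voter 17: 11257 + 714 = 11971
voter 18: 11971 + 714 = 12685
voter 19: 12685 + 714 = 13399
voter 20: 13399 + 714 = 14113
voter 21: 14113 + 714 = 14827
voter 22: 14827 + 714 = 15541
voter 23: 15541 + 714 = 16255
voter 24: 16255 + 714 = 16969
voter 25: 16969 + 714 = 17683
voter 26: 17683 + 714 = 18397
voter 27: 18397 + 714 = 19111
voter 28: 19111 + 714 = 19825
voter 29: 19825 + 714 = 20539
voter 30: 20539 + 714 = 21253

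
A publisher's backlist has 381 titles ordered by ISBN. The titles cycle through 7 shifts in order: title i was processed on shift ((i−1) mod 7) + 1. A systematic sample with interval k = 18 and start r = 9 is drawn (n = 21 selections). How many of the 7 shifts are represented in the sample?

7

Consecutive selections differ by k = 18, so their shift numbers differ by 18 mod 7 = 4.
gcd(18, 7) = 1, so the sample visits 7/1 = 7 distinct residues mod 7.
Start 9 is shift 2; the shifts hit are 1, 2, 3, 4, 5, 6, 7.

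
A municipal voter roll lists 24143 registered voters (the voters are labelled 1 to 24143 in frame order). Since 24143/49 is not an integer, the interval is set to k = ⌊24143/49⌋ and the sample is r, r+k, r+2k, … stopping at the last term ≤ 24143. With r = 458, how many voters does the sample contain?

49

k = ⌊24143/49⌋ = 492
Achieved size = ⌊(24143 − 458)/492⌋ + 1 = ⌊23685/492⌋ + 1 = 48 + 1 = 49
(last selection: 458 + 48×492 = 24074 ≤ 24143; next would be 24566 > 24143)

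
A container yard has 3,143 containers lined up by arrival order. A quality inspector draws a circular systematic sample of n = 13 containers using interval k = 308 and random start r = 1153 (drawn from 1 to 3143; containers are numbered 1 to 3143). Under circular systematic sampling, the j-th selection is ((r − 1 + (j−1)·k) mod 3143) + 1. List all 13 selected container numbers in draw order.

1153, 1461, 1769, 2077, 2385, 2693, 3001, 166, 474, 782, 1090, 1398, 1706

Selection 1: 1153
Selection 2: 1153 + 308 = 1461
Selection 3: 1461 + 308 = 1769
Selection 4: 1769 + 308 = 2077
Selection 5: 2077 + 308 = 2385
Selection 6: 2385 + 308 = 2693
Selection 7: 2693 + 308 = 3001
Selection 8: 3001 + 308 = 3309 → 3309 − 3143 = 166
Selection 9: 166 + 308 = 474
Selection 10: 474 + 308 = 782
Selection 11: 782 + 308 = 1090
Selection 12: 1090 + 308 = 1398
Selection 13: 1398 + 308 = 1706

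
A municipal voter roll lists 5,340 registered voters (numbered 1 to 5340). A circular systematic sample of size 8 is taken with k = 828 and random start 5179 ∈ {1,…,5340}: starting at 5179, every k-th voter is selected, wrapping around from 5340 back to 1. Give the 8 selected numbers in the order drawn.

5179, 667, 1495, 2323, 3151, 3979, 4807, 295

Selection 1: 5179
Selection 2: 5179 + 828 = 6007 → 6007 − 5340 = 667
Selection 3: 667 + 828 = 1495
Selection 4: 1495 + 828 = 2323
Selection 5: 2323 + 828 = 3151
Selection 6: 3151 + 828 = 3979
Selection 7: 3979 + 828 = 4807
Selection 8: 4807 + 828 = 5635 → 5635 − 5340 = 295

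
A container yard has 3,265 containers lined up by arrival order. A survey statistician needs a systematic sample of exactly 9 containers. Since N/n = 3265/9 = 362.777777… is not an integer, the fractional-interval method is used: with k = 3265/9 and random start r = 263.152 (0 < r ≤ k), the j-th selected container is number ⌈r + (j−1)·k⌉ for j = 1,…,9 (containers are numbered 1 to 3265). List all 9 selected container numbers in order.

j=1: r + 0k = 263.152 → ⌈·⌉ = 264
j=2: r + 1k = 625.929777… → ⌈·⌉ = 626
j=3: r + 2k = 988.707555… → ⌈·⌉ = 989
j=4: r + 3k = 1351.485333… → ⌈·⌉ = 1352
j=5: r + 4k = 1714.263111… → ⌈·⌉ = 1715
j=6: r + 5k = 2077.040888… → ⌈·⌉ = 2078
j=7: r + 6k = 2439.818666… → ⌈·⌉ = 2440
j=8: r + 7k = 2802.596444… → ⌈·⌉ = 2803
j=9: r + 8k = 3165.374222… → ⌈·⌉ = 3166

264, 626, 989, 1352, 1715, 2078, 2440, 2803, 3166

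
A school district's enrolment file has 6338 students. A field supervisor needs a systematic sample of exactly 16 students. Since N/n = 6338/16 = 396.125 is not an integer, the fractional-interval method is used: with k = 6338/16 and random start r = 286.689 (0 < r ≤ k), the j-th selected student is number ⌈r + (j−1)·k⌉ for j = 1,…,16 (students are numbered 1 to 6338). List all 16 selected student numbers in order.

287, 683, 1079, 1476, 1872, 2268, 2664, 3060, 3456, 3852, 4248, 4645, 5041, 5437, 5833, 6229

j=1: r + 0k = 286.689 → ⌈·⌉ = 287
j=2: r + 1k = 682.814 → ⌈·⌉ = 683
j=3: r + 2k = 1078.939 → ⌈·⌉ = 1079
j=4: r + 3k = 1475.064 → ⌈·⌉ = 1476
j=5: r + 4k = 1871.189 → ⌈·⌉ = 1872
j=6: r + 5k = 2267.314 → ⌈·⌉ = 2268
j=7: r + 6k = 2663.439 → ⌈·⌉ = 2664
j=8: r + 7k = 3059.564 → ⌈·⌉ = 3060
j=9: r + 8k = 3455.689 → ⌈·⌉ = 3456
j=10: r + 9k = 3851.814 → ⌈·⌉ = 3852
j=11: r + 10k = 4247.939 → ⌈·⌉ = 4248
j=12: r + 11k = 4644.064 → ⌈·⌉ = 4645
j=13: r + 12k = 5040.189 → ⌈·⌉ = 5041
j=14: r + 13k = 5436.314 → ⌈·⌉ = 5437
j=15: r + 14k = 5832.439 → ⌈·⌉ = 5833
j=16: r + 15k = 6228.564 → ⌈·⌉ = 6229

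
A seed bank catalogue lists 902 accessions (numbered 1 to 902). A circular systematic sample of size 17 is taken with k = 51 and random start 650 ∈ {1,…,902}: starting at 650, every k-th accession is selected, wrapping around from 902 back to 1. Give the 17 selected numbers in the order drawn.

Selection 1: 650
Selection 2: 650 + 51 = 701
Selection 3: 701 + 51 = 752
Selection 4: 752 + 51 = 803
Selection 5: 803 + 51 = 854
Selection 6: 854 + 51 = 905 → 905 − 902 = 3
Selection 7: 3 + 51 = 54
Selection 8: 54 + 51 = 105
Selection 9: 105 + 51 = 156
Selection 10: 156 + 51 = 207
Selection 11: 207 + 51 = 258
Selection 12: 258 + 51 = 309
Selection 13: 309 + 51 = 360
Selection 14: 360 + 51 = 411
Selection 15: 411 + 51 = 462
Selection 16: 462 + 51 = 513
Selection 17: 513 + 51 = 564

650, 701, 752, 803, 854, 3, 54, 105, 156, 207, 258, 309, 360, 411, 462, 513, 564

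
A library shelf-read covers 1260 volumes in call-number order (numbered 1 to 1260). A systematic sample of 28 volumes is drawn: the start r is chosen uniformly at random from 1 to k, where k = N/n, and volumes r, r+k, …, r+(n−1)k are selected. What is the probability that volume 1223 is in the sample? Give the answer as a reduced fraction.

k = 1260/28 = 45.
Volume 1223 is selected iff r ≡ 1223 (mod 45); exactly one such r in {1,…,45}.
Inclusion probability = 1/45.

1/45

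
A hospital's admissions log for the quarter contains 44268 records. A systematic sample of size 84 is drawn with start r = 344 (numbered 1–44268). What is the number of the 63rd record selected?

k = 44268/84 = 527
63rd selection = r + (63−1)·k = 344 + 62×527 = 344 + 32674 = 33018

33018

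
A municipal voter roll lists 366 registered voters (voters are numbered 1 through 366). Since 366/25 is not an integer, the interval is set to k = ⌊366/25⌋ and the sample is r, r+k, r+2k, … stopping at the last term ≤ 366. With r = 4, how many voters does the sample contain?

k = ⌊366/25⌋ = 14
Achieved size = ⌊(366 − 4)/14⌋ + 1 = ⌊362/14⌋ + 1 = 25 + 1 = 26
(last selection: 4 + 25×14 = 354 ≤ 366; next would be 368 > 366)

26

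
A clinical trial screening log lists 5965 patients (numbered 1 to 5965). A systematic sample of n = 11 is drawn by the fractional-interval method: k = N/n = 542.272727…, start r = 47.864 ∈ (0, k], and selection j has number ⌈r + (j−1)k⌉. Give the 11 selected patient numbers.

j=1: r + 0k = 47.864 → ⌈·⌉ = 48
j=2: r + 1k = 590.136727… → ⌈·⌉ = 591
j=3: r + 2k = 1132.409454… → ⌈·⌉ = 1133
j=4: r + 3k = 1674.682181… → ⌈·⌉ = 1675
j=5: r + 4k = 2216.954909… → ⌈·⌉ = 2217
j=6: r + 5k = 2759.227636… → ⌈·⌉ = 2760
j=7: r + 6k = 3301.500363… → ⌈·⌉ = 3302
j=8: r + 7k = 3843.773090… → ⌈·⌉ = 3844
j=9: r + 8k = 4386.045818… → ⌈·⌉ = 4387
j=10: r + 9k = 4928.318545… → ⌈·⌉ = 4929
j=11: r + 10k = 5470.591272… → ⌈·⌉ = 5471

48, 591, 1133, 1675, 2217, 2760, 3302, 3844, 4387, 4929, 5471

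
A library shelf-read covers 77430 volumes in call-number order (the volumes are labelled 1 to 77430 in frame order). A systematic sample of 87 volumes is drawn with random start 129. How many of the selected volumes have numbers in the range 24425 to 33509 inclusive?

10

k = 77430/87 = 890
First selection ≥ 24425: 129 + ⌈(24425−129)/890⌉·890 = 129 + 28×890 = 25049
Last selection ≤ 33509: 129 + ⌊(33509−129)/890⌋·890 = 129 + 37×890 = 33059
Count = 37 − 28 + 1 = 10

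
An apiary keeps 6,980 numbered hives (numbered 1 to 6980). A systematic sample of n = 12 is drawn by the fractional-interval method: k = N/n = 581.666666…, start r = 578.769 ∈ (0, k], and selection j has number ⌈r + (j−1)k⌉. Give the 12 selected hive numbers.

579, 1161, 1743, 2324, 2906, 3488, 4069, 4651, 5233, 5814, 6396, 6978

j=1: r + 0k = 578.769 → ⌈·⌉ = 579
j=2: r + 1k = 1160.435666… → ⌈·⌉ = 1161
j=3: r + 2k = 1742.102333… → ⌈·⌉ = 1743
j=4: r + 3k = 2323.769 → ⌈·⌉ = 2324
j=5: r + 4k = 2905.435666… → ⌈·⌉ = 2906
j=6: r + 5k = 3487.102333… → ⌈·⌉ = 3488
j=7: r + 6k = 4068.769 → ⌈·⌉ = 4069
j=8: r + 7k = 4650.435666… → ⌈·⌉ = 4651
j=9: r + 8k = 5232.102333… → ⌈·⌉ = 5233
j=10: r + 9k = 5813.769 → ⌈·⌉ = 5814
j=11: r + 10k = 6395.435666… → ⌈·⌉ = 6396
j=12: r + 11k = 6977.102333… → ⌈·⌉ = 6978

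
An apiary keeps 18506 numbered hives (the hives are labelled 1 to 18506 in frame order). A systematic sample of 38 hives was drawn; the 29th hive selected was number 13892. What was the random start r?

256

k = 18506/38 = 487
r = 13892 − (29−1)×487 = 13892 − 13636 = 256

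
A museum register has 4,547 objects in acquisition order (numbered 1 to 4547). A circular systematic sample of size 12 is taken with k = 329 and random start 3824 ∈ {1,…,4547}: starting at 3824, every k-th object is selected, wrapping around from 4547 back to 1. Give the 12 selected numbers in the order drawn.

3824, 4153, 4482, 264, 593, 922, 1251, 1580, 1909, 2238, 2567, 2896

Selection 1: 3824
Selection 2: 3824 + 329 = 4153
Selection 3: 4153 + 329 = 4482
Selection 4: 4482 + 329 = 4811 → 4811 − 4547 = 264
Selection 5: 264 + 329 = 593
Selection 6: 593 + 329 = 922
Selection 7: 922 + 329 = 1251
Selection 8: 1251 + 329 = 1580
Selection 9: 1580 + 329 = 1909
Selection 10: 1909 + 329 = 2238
Selection 11: 2238 + 329 = 2567
Selection 12: 2567 + 329 = 2896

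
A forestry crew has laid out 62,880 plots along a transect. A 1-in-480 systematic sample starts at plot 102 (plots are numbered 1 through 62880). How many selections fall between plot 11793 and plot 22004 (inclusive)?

k = 480
First selection ≥ 11793: 102 + ⌈(11793−102)/480⌉·480 = 102 + 25×480 = 12102
Last selection ≤ 22004: 102 + ⌊(22004−102)/480⌋·480 = 102 + 45×480 = 21702
Count = 45 − 25 + 1 = 21

21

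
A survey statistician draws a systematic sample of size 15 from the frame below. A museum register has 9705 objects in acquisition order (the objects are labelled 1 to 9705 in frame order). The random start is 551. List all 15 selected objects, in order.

551, 1198, 1845, 2492, 3139, 3786, 4433, 5080, 5727, 6374, 7021, 7668, 8315, 8962, 9609

k = N/n = 9705/15 = 647
object 1: 551
object 2: 551 + 647 = 1198
object 3: 1198 + 647 = 1845
object 4: 1845 + 647 = 2492
object 5: 2492 + 647 = 3139
object 6: 3139 + 647 = 3786
object 7: 3786 + 647 = 4433
object 8: 4433 + 647 = 5080
object 9: 5080 + 647 = 5727
object 10: 5727 + 647 = 6374
object 11: 6374 + 647 = 7021
object 12: 7021 + 647 = 7668
object 13: 7668 + 647 = 8315
object 14: 8315 + 647 = 8962
object 15: 8962 + 647 = 9609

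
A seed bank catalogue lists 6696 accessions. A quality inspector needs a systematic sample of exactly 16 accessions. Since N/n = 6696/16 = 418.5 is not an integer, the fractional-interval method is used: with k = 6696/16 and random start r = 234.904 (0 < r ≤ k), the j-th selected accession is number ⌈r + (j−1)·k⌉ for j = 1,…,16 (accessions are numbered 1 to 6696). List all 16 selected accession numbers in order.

j=1: r + 0k = 234.904 → ⌈·⌉ = 235
j=2: r + 1k = 653.404 → ⌈·⌉ = 654
j=3: r + 2k = 1071.904 → ⌈·⌉ = 1072
j=4: r + 3k = 1490.404 → ⌈·⌉ = 1491
j=5: r + 4k = 1908.904 → ⌈·⌉ = 1909
j=6: r + 5k = 2327.404 → ⌈·⌉ = 2328
j=7: r + 6k = 2745.904 → ⌈·⌉ = 2746
j=8: r + 7k = 3164.404 → ⌈·⌉ = 3165
j=9: r + 8k = 3582.904 → ⌈·⌉ = 3583
j=10: r + 9k = 4001.404 → ⌈·⌉ = 4002
j=11: r + 10k = 4419.904 → ⌈·⌉ = 4420
j=12: r + 11k = 4838.404 → ⌈·⌉ = 4839
j=13: r + 12k = 5256.904 → ⌈·⌉ = 5257
j=14: r + 13k = 5675.404 → ⌈·⌉ = 5676
j=15: r + 14k = 6093.904 → ⌈·⌉ = 6094
j=16: r + 15k = 6512.404 → ⌈·⌉ = 6513

235, 654, 1072, 1491, 1909, 2328, 2746, 3165, 3583, 4002, 4420, 4839, 5257, 5676, 6094, 6513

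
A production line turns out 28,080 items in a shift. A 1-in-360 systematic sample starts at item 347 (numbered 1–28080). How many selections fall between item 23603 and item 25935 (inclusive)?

7

k = 360
First selection ≥ 23603: 347 + ⌈(23603−347)/360⌉·360 = 347 + 65×360 = 23747
Last selection ≤ 25935: 347 + ⌊(25935−347)/360⌋·360 = 347 + 71×360 = 25907
Count = 71 − 65 + 1 = 7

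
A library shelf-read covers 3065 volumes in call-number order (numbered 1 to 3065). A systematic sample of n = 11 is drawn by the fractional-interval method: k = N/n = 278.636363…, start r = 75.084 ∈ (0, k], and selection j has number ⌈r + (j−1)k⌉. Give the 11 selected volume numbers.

76, 354, 633, 911, 1190, 1469, 1747, 2026, 2305, 2583, 2862

j=1: r + 0k = 75.084 → ⌈·⌉ = 76
j=2: r + 1k = 353.720363… → ⌈·⌉ = 354
j=3: r + 2k = 632.356727… → ⌈·⌉ = 633
j=4: r + 3k = 910.993090… → ⌈·⌉ = 911
j=5: r + 4k = 1189.629454… → ⌈·⌉ = 1190
j=6: r + 5k = 1468.265818… → ⌈·⌉ = 1469
j=7: r + 6k = 1746.902181… → ⌈·⌉ = 1747
j=8: r + 7k = 2025.538545… → ⌈·⌉ = 2026
j=9: r + 8k = 2304.174909… → ⌈·⌉ = 2305
j=10: r + 9k = 2582.811272… → ⌈·⌉ = 2583
j=11: r + 10k = 2861.447636… → ⌈·⌉ = 2862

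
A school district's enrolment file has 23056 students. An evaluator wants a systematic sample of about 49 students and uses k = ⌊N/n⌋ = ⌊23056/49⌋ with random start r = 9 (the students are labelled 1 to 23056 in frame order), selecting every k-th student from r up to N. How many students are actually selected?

k = ⌊23056/49⌋ = 470
Achieved size = ⌊(23056 − 9)/470⌋ + 1 = ⌊23047/470⌋ + 1 = 49 + 1 = 50
(last selection: 9 + 49×470 = 23039 ≤ 23056; next would be 23509 > 23056)

50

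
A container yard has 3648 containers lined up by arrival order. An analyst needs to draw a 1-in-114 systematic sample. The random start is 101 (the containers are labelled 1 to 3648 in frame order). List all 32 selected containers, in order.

container 1: 101
container 2: 101 + 114 = 215
container 3: 215 + 114 = 329
container 4: 329 + 114 = 443
container 5: 443 + 114 = 557
container 6: 557 + 114 = 671
container 7: 671 + 114 = 785
container 8: 785 + 114 = 899
container 9: 899 + 114 = 1013
container 10: 1013 + 114 = 1127
container 11: 1127 + 114 = 1241
container 12: 1241 + 114 = 1355
container 13: 1355 + 114 = 1469
container 14: 1469 + 114 = 1583
container 15: 1583 + 114 = 1697
container 16: 1697 + 114 = 1811
container 17: 1811 + 114 = 1925
container 18: 1925 + 114 = 2039
container 19: 2039 + 114 = 2153
container 20: 2153 + 114 = 2267
container 21: 2267 + 114 = 2381
container 22: 2381 + 114 = 2495
container 23: 2495 + 114 = 2609
container 24: 2609 + 114 = 2723
container 25: 2723 + 114 = 2837
container 26: 2837 + 114 = 2951
container 27: 2951 + 114 = 3065
container 28: 3065 + 114 = 3179
container 29: 3179 + 114 = 3293
container 30: 3293 + 114 = 3407
container 31: 3407 + 114 = 3521
container 32: 3521 + 114 = 3635

101, 215, 329, 443, 557, 671, 785, 899, 1013, 1127, 1241, 1355, 1469, 1583, 1697, 1811, 1925, 2039, 2153, 2267, 2381, 2495, 2609, 2723, 2837, 2951, 3065, 3179, 3293, 3407, 3521, 3635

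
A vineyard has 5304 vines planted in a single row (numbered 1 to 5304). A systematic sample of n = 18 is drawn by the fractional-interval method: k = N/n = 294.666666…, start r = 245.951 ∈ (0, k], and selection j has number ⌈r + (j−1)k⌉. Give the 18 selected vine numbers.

j=1: r + 0k = 245.951 → ⌈·⌉ = 246
j=2: r + 1k = 540.617666… → ⌈·⌉ = 541
j=3: r + 2k = 835.284333… → ⌈·⌉ = 836
j=4: r + 3k = 1129.951 → ⌈·⌉ = 1130
j=5: r + 4k = 1424.617666… → ⌈·⌉ = 1425
j=6: r + 5k = 1719.284333… → ⌈·⌉ = 1720
j=7: r + 6k = 2013.951 → ⌈·⌉ = 2014
j=8: r + 7k = 2308.617666… → ⌈·⌉ = 2309
j=9: r + 8k = 2603.284333… → ⌈·⌉ = 2604
j=10: r + 9k = 2897.951 → ⌈·⌉ = 2898
j=11: r + 10k = 3192.617666… → ⌈·⌉ = 3193
j=12: r + 11k = 3487.284333… → ⌈·⌉ = 3488
j=13: r + 12k = 3781.951 → ⌈·⌉ = 3782
j=14: r + 13k = 4076.617666… → ⌈·⌉ = 4077
j=15: r + 14k = 4371.284333… → ⌈·⌉ = 4372
j=16: r + 15k = 4665.951 → ⌈·⌉ = 4666
j=17: r + 16k = 4960.617666… → ⌈·⌉ = 4961
j=18: r + 17k = 5255.284333… → ⌈·⌉ = 5256

246, 541, 836, 1130, 1425, 1720, 2014, 2309, 2604, 2898, 3193, 3488, 3782, 4077, 4372, 4666, 4961, 5256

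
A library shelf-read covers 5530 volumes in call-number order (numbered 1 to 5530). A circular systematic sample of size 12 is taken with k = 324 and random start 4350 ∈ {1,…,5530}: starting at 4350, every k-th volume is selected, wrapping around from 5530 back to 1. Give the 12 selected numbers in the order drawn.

Selection 1: 4350
Selection 2: 4350 + 324 = 4674
Selection 3: 4674 + 324 = 4998
Selection 4: 4998 + 324 = 5322
Selection 5: 5322 + 324 = 5646 → 5646 − 5530 = 116
Selection 6: 116 + 324 = 440
Selection 7: 440 + 324 = 764
Selection 8: 764 + 324 = 1088
Selection 9: 1088 + 324 = 1412
Selection 10: 1412 + 324 = 1736
Selection 11: 1736 + 324 = 2060
Selection 12: 2060 + 324 = 2384

4350, 4674, 4998, 5322, 116, 440, 764, 1088, 1412, 1736, 2060, 2384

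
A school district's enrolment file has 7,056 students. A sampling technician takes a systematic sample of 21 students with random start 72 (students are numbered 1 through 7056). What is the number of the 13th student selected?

4104

k = 7056/21 = 336
13th selection = r + (13−1)·k = 72 + 12×336 = 72 + 4032 = 4104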